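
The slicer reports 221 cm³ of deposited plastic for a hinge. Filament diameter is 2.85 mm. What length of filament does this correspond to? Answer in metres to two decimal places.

34.64 m

A = π r² = π × 1.425² = 6.3794 mm².
L = 221000 mm³ / 6.3794 mm² = 34642.76 mm, i.e. 34.64 m.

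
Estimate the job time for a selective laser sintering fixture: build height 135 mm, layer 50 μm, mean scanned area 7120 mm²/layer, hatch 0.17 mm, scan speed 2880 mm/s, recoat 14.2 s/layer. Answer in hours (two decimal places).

21.56 hours

Number of layers: 135 / 0.05 → 2700 (rounded up).
Hatch length per layer: 7120 / 0.17 → 41882.4 mm.
Scan time per layer: 41882.4 / 2880 → 14.5425 s.
Layer cycle: 14.5425 + 14.2 → 28.7425 s.
2700 layers × 28.7425 s/layer = 77604.75 s, i.e. 21.56 hours.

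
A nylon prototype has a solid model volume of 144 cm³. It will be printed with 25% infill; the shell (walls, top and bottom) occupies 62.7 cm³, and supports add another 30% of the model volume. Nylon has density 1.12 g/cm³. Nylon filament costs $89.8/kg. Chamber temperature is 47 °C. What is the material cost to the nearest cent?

$12.70

Interior volume = 144 − 62.7 = 81.3 cm³.
Infill volume = 0.25 × 81.3, so 20.325 cm³.
Support = 0.30 × 144 = 43.2 cm³.
Deposited volume = 62.7 + 20.325 + 43.2 = 126.225 cm³.
Mass = 126.225 × 1.12 = 141.372 g.
At $89.8/kg: 141.372/1000 × 89.8 = $12.70.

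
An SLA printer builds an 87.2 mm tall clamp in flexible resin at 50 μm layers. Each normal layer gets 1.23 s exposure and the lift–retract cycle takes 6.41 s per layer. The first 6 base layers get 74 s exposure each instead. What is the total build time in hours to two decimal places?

Layer count = ceil(87.2 / 0.05) = 1744.
Burn-in layers = 6 × (74 + 6.41) = 482.46 s.
Remaining layers = 1738 × (1.23 + 6.41), so 13278.32 s.
Total = 482.46 + 13278.32 = 13760.78 s = 3.82 hours.

3.82 hours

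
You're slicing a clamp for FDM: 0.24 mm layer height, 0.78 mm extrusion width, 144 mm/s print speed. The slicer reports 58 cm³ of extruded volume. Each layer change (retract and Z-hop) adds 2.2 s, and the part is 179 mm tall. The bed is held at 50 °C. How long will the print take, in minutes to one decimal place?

Bead cross-section = 0.24 × 0.78, so 0.1872 mm².
Toolpath length = 58 cm³ / 0.1872 mm² = 58000 / 0.1872 = 309829.1 mm.
Time extruding = 309829.1 / 144 = 2151.6 s.
Number of layers: 179 / 0.24 → 746 (rounded up).
Non-print overhead: 746 × 2.2 → 1641.2 s.
Total = 2151.6 + 1641.2 = 3792.8 s = 63.2 minutes.

63.2 minutes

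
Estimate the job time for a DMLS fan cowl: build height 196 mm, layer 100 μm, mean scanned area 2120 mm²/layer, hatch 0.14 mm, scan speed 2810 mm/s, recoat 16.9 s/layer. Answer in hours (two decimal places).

Layers = ⌈196/0.1⌉ = 1960.
Per-layer scan distance = 2120 / 0.14, so 15142.9 mm.
Scan time per layer: 15142.9 / 2810 → 5.3889 s.
Layer cycle = 5.3889 + 16.9 = 22.2889 s.
Total: 1960 × 22.2889 s = 43686.244 s → 12.14 hours.

12.14 hours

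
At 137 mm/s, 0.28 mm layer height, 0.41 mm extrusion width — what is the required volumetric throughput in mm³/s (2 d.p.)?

15.73

Bead cross-section = 0.28 × 0.41, so 0.1148 mm².
Volumetric flow = 137 × 0.1148 = 15.73 mm³/s.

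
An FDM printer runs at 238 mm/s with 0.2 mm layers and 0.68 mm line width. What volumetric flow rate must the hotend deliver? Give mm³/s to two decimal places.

32.37

A = 0.2 × 0.68 = 0.136 mm².
Volumetric flow = 238 × 0.136 = 32.37 mm³/s.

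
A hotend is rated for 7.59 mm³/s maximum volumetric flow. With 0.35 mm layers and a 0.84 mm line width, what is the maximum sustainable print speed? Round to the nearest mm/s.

A = 0.35 × 0.84, so 0.294 mm².
Max speed = 7.59 / 0.294 = 25.82 ≈ 26 mm/s.

26 mm/s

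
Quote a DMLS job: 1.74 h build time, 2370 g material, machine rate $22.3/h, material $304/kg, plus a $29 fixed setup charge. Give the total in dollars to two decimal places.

Time charge = 22.3 × 1.74 = $38.802.
Material charge = 304 × 2370/1000, so $720.48.
Total = 38.802 + 720.48 + 29 = 788.282 ≈ $788.28.

$788.28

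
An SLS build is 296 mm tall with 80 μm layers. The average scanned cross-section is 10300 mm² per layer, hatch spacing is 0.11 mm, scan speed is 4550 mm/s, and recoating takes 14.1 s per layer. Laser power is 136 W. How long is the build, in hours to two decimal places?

35.64 hours

Number of layers: 296 / 0.08 → 3700 (rounded up).
Per-layer scan distance = 10300 / 0.11 = 93636.4 mm.
Per-layer scan time = 93636.4 / 4550, so 20.5794 s.
Layer cycle: 20.5794 + 14.1 → 34.6794 s.
Build time = 3700 × 34.6794 = 128313.78 s = 35.64 hours.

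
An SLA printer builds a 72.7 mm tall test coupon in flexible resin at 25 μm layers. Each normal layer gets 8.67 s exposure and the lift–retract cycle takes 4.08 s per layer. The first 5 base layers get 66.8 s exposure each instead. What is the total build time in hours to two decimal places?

Number of layers: 72.7 / 0.025 → 2908 (rounded up).
Base layers = 5 × (66.8 + 4.08), so 354.4 s.
Normal layers: 2903 × (8.67 + 4.08) → 37013.25 s.
Total = 354.4 + 37013.25 = 37367.65 s = 10.38 hours.

10.38 hours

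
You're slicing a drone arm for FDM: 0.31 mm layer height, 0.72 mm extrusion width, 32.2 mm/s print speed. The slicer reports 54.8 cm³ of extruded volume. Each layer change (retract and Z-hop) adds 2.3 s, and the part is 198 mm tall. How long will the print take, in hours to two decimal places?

2.53 hours

Extrusion cross-section = 0.31 × 0.72, so 0.2232 mm².
Toolpath length = 54.8 cm³ / 0.2232 mm² = 54800 / 0.2232 = 245519.7 mm.
Extrusion time: 245519.7 / 32.2 → 7624.8 s.
Layer count = ceil(198 / 0.31) = 639.
Z-hop total = 639 × 2.3, so 1469.7 s.
Altogether 7624.8 + 1469.7 = 9094.5 s, i.e. 2.53 hours.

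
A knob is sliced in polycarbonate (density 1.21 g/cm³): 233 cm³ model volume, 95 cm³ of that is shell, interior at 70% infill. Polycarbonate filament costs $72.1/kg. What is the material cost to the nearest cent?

$16.72

Volume inside the shell = 233 − 95 = 138 cm³.
Deposited infill = 0.70 × 138, so 96.6 cm³.
Deposited volume: 95 + 96.6 → 191.6 cm³.
Mass = 191.6 × 1.21, so 231.836 g.
At $72.1/kg: 231.836/1000 × 72.1 = $16.72.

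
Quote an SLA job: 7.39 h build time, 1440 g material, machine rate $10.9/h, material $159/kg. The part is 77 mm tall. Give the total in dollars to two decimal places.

Time charge = 10.9 × 7.39, so $80.551.
Material cost = 159 × 1440/1000 = $228.96.
Job cost: 80.551 + 228.96 = 309.511 ≈ $309.51.

$309.51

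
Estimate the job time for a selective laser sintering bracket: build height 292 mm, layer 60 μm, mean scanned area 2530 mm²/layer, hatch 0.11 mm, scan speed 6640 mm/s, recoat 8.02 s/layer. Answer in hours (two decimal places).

Layer count = ceil(292 / 0.06) = 4867.
Per-layer scan distance = 2530 / 0.11, so 23000 mm.
Laser time per layer = 23000 / 6640, so 3.4639 s.
Time per layer = 3.4639 + 8.02, so 11.4839 s.
Build time = 4867 × 11.4839 = 55892.1413 s = 15.53 hours.

15.53 hours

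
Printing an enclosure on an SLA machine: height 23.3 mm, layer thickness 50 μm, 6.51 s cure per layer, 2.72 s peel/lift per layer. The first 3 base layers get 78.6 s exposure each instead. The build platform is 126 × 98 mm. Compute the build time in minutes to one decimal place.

Layers = ⌈23.3/0.05⌉ = 466.
Burn-in layers = 3 × (78.6 + 2.72), so 243.96 s.
Normal layers: 463 × (6.51 + 2.72) → 4273.49 s.
Total = 243.96 + 4273.49 = 4517.45 s = 75.3 minutes.

75.3 minutes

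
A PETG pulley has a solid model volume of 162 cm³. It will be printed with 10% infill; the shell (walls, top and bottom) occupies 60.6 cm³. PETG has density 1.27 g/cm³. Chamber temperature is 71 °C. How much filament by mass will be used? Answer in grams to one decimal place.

Infill region = 162 − 60.6 = 101.4 cm³.
Infill volume = 0.10 × 101.4 = 10.14 cm³.
Deposited volume: 60.6 + 10.14 → 70.74 cm³.
Mass = 70.74 × 1.27, so 89.8398 g.

89.8 g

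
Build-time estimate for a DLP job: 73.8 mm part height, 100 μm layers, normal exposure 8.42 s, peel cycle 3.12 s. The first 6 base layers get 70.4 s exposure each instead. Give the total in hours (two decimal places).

2.47 hours

Layers = ⌈73.8/0.1⌉ = 738.
Base layers = 6 × (70.4 + 3.12) = 441.12 s.
Normal layers = 732 × (8.42 + 3.12), so 8447.28 s.
Sum: 441.12 + 8447.28 = 8888.4 s → 2.47 hours.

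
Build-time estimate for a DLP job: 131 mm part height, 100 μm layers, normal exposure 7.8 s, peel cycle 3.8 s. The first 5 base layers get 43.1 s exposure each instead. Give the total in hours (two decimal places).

4.27 hours

Layer count = ceil(131 / 0.1) = 1310.
Burn-in layers = 5 × (43.1 + 3.8) = 234.5 s.
Remaining layers = 1305 × (7.8 + 3.8) = 15138 s.
Sum: 234.5 + 15138 = 15372.5 s → 4.27 hours.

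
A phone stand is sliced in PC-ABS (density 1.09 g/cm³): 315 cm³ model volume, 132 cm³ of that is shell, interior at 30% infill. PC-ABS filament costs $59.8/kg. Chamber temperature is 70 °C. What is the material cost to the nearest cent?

$12.18

Volume inside the shell = 315 − 132 = 183 cm³.
Infill deposited = 0.30 × 183 = 54.9 cm³.
Total extruded: 132 + 54.9 → 186.9 cm³.
Mass = 186.9 × 1.09 = 203.721 g.
Cost = 203.721 g / 1000 × $59.8/kg = $12.18.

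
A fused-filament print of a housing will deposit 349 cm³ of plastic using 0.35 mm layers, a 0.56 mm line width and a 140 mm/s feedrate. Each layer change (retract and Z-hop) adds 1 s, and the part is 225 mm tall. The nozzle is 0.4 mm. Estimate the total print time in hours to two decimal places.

3.71 hours

Bead cross-section = 0.35 × 0.56 = 0.196 mm².
Path length: 349000 mm³ / 0.196 mm² → 1780612.2 mm.
Print-move time: 1780612.2 / 140 → 12718.7 s.
Layer count = ceil(225 / 0.35) = 643.
Z-hop total = 643 × 1 = 643 s.
Total = 12718.7 + 643 = 13361.7 s = 3.71 hours.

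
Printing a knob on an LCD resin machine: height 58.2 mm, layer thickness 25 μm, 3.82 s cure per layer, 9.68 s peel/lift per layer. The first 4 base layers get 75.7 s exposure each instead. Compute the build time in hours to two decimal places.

8.81 hours

Layers = ⌈58.2/0.025⌉ = 2328.
Bottom layers = 4 × (75.7 + 9.68), so 341.52 s.
Regular layers = 2324 × (3.82 + 9.68) = 31374 s.
Sum: 341.52 + 31374 = 31715.52 s → 8.81 hours.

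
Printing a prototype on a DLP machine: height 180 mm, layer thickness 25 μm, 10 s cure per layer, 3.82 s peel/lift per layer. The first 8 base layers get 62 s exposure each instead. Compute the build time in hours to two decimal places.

27.76 hours

Layers = ⌈180/0.025⌉ = 7200.
Burn-in layers: 8 × (62 + 3.82) → 526.56 s.
Remaining layers = 7192 × (10 + 3.82) = 99393.44 s.
Sum: 526.56 + 99393.44 = 99920 s → 27.76 hours.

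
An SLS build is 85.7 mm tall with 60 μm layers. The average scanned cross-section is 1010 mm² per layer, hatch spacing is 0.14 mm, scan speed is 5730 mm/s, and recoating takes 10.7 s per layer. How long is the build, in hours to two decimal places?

4.75 hours

Number of layers: 85.7 / 0.06 → 1429 (rounded up).
Per-layer scan distance = 1010 / 0.14 = 7214.3 mm.
Scan time per layer = 7214.3 / 5730, so 1.259 s.
Layer cycle: 1.259 + 10.7 → 11.959 s.
Build time = 1429 × 11.959 = 17089.411 s = 4.75 hours.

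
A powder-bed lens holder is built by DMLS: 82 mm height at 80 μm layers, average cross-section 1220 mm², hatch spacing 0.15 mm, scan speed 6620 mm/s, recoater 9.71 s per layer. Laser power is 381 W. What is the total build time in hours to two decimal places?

3.11 hours

Number of layers: 82 / 0.08 → 1025 (rounded up).
Per-layer scan distance = 1220 / 0.15 = 8133.3 mm.
Scan time per layer = 8133.3 / 6620, so 1.2286 s.
Layer cycle: 1.2286 + 9.71 → 10.9386 s.
Total: 1025 × 10.9386 s = 11212.065 s → 3.11 hours.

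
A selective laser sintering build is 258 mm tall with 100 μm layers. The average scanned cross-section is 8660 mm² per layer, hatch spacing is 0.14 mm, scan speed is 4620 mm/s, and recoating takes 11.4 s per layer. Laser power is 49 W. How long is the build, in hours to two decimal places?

Layers = ⌈258/0.1⌉ = 2580.
Scan path per layer = 8660 / 0.14, so 61857.1 mm.
Per-layer scan time: 61857.1 / 4620 → 13.389 s.
Layer cycle: 13.389 + 11.4 → 24.789 s.
Build time = 2580 × 24.789 = 63955.62 s = 17.77 hours.

17.77 hours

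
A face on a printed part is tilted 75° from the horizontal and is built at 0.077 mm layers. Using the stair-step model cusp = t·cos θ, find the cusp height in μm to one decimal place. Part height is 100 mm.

19.9 μm

cos(75°) = 0.2588, so cusp = 0.077 × 0.2588 = 0.019928 mm → 19.9 μm.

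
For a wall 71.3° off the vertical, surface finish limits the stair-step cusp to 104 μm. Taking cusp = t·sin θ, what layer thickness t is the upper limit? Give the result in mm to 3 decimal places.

sin(71.3°) = 0.9472; t_max = 0.104/0.9472 = 0.110 mm.

0.110 mm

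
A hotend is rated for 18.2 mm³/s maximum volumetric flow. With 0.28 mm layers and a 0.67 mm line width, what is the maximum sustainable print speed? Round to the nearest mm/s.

97 mm/s

Bead cross-section = 0.28 × 0.67 = 0.1876 mm².
v_max = Q/A = 18.2/0.1876 = 97.01 mm/s → 97 mm/s.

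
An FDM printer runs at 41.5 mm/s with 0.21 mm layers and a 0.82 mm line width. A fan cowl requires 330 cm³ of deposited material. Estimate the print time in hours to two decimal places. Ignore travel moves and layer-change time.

12.83 hours

Extrusion cross-section = 0.21 × 0.82 = 0.1722 mm².
Toolpath length = 330 cm³ / 0.1722 mm² = 330000 / 0.1722 = 1916376.3 mm.
Time extruding: 1916376.3 / 41.5 → 46177.7 s.
In the requested units: 46177.7 s = 12.83 hours.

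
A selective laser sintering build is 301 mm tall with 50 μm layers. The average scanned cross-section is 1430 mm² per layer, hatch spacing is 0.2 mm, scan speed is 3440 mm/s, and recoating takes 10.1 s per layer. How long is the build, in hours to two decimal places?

20.37 hours

Number of layers: 301 / 0.05 → 6020 (rounded up).
Scan path per layer = 1430 / 0.2, so 7150 mm.
Scan time per layer: 7150 / 3440 → 2.0785 s.
Layer cycle = 2.0785 + 10.1, so 12.1785 s.
Build time = 6020 × 12.1785 = 73314.57 s = 20.37 hours.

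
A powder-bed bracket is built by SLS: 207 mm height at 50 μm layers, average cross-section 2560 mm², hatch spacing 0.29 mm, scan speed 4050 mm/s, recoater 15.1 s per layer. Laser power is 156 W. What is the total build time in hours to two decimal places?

Layers = ⌈207/0.05⌉ = 4140.
Per-layer scan distance = 2560 / 0.29 = 8827.6 mm.
Scan time per layer = 8827.6 / 4050 = 2.1797 s.
Per-layer time = 2.1797 + 15.1 = 17.2797 s.
4140 layers × 17.2797 s/layer = 71537.958 s, i.e. 19.87 hours.

19.87 hours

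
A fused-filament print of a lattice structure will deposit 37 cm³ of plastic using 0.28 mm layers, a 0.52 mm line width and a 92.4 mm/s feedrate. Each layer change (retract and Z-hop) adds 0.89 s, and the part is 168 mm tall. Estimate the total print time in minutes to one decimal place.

Bead cross-section = 0.28 × 0.52, so 0.1456 mm².
Path length: 37000 mm³ / 0.1456 mm² → 254120.9 mm.
Print-move time = 254120.9 / 92.4, so 2750.2 s.
Number of layers: 168 / 0.28 → 600 (rounded up).
Layer-change overhead = 600 × 0.89, so 534 s.
Total = 2750.2 + 534 = 3284.2 s = 54.7 minutes.

54.7 minutes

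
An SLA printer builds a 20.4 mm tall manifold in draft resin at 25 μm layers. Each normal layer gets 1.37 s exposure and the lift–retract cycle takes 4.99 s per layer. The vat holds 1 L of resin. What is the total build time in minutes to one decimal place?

Layer count = ceil(20.4 / 0.025) = 816.
Cycle time = 1.37 + 4.99 = 6.36 s.
Build time: 816 × 6.36 s = 5189.76 s, i.e. 86.5 minutes.

86.5 minutes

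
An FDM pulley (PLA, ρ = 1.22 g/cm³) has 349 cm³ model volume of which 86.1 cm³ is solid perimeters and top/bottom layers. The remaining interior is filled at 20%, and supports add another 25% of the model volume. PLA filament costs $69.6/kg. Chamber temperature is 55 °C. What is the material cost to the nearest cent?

$19.18

Interior volume: 349 − 86.1 → 262.9 cm³.
Infill deposited = 0.20 × 262.9, so 52.58 cm³.
Support: 0.25 × 349 → 87.25 cm³.
Deposited volume = 86.1 + 52.58 + 87.25 = 225.93 cm³.
Mass = 225.93 × 1.22, so 275.6346 g.
At $69.6/kg: 275.6346/1000 × 69.6 = $19.18.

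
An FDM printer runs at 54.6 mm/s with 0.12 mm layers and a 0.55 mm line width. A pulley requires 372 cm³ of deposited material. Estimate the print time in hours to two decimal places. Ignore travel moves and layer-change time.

28.68 hours

Bead cross-section: 0.12 × 0.55 → 0.066 mm².
Path length: 372000 mm³ / 0.066 mm² → 5636363.6 mm.
Extrusion time: 5636363.6 / 54.6 → 103230.1 s.
That's 103230.1 s → 28.68 hours.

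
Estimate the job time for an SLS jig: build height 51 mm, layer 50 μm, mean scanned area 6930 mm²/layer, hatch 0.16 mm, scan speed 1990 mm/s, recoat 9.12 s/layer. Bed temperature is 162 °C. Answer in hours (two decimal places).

8.75 hours

Number of layers: 51 / 0.05 → 1020 (rounded up).
Hatch length per layer = 6930 / 0.16 = 43312.5 mm.
Scan time per layer = 43312.5 / 1990, so 21.7651 s.
Time per layer = 21.7651 + 9.12, so 30.8851 s.
Build time = 1020 × 30.8851 = 31502.802 s = 8.75 hours.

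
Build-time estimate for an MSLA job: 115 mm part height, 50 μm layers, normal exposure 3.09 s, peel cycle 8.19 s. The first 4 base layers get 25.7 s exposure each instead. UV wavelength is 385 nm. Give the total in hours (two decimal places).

7.23 hours

Layer count = ceil(115 / 0.05) = 2300.
Bottom layers = 4 × (25.7 + 8.19) = 135.56 s.
Normal layers: 2296 × (3.09 + 8.19) → 25898.88 s.
Total = 135.56 + 25898.88 = 26034.44 s = 7.23 hours.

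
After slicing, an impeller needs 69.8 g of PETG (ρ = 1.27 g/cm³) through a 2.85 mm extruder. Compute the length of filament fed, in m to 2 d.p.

8.62 m

Volume = 69.8 g / 1.27 g·cm⁻³ = 54.9606 cm³ = 54960.6 mm³.
Filament cross-section = π × (2.85/2)² = 6.3794 mm².
L = V/A = 54960.6/6.3794 = 8615.32 mm → 8.62 m.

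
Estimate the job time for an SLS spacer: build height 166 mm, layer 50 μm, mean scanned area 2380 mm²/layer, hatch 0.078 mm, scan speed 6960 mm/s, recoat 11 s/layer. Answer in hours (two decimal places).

Number of layers: 166 / 0.05 → 3320 (rounded up).
Per-layer scan distance: 2380 / 0.078 → 30512.8 mm.
Scan time per layer: 30512.8 / 6960 → 4.384 s.
Time per layer = 4.384 + 11 = 15.384 s.
Build time = 3320 × 15.384 = 51074.88 s = 14.19 hours.

14.19 hours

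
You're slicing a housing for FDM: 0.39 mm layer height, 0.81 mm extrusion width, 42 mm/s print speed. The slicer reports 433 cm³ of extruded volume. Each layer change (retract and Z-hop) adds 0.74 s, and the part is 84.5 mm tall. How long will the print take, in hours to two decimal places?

Bead cross-section: 0.39 × 0.81 → 0.3159 mm².
Path length: 433000 mm³ / 0.3159 mm² → 1370686.9 mm.
Extrusion time: 1370686.9 / 42 → 32635.4 s.
Layers = ⌈84.5/0.39⌉ = 217.
Z-hop total = 217 × 0.74 = 160.58 s.
Altogether 32635.4 + 160.58 = 32795.98 s, i.e. 9.11 hours.

9.11 hours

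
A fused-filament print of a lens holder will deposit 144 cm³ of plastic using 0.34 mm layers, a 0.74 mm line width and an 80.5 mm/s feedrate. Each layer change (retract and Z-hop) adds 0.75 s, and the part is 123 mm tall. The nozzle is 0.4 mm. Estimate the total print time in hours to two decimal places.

2.05 hours

Bead cross-section = 0.34 × 0.74 = 0.2516 mm².
Path length: 144000 mm³ / 0.2516 mm² → 572337 mm.
Time extruding: 572337 / 80.5 → 7109.8 s.
Layers = ⌈123/0.34⌉ = 362.
Layer-change overhead: 362 × 0.75 → 271.5 s.
Total = 7109.8 + 271.5 = 7381.3 s = 2.05 hours.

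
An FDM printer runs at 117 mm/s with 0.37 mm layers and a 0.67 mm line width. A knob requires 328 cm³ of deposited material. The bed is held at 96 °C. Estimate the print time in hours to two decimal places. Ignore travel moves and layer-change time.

3.14 hours

Bead cross-section = 0.37 × 0.67 = 0.2479 mm².
Toolpath length = 328 cm³ / 0.2479 mm² = 328000 / 0.2479 = 1323114.2 mm.
Time extruding = 1323114.2 / 117, so 11308.7 s.
In the requested units: 11308.7 s = 3.14 hours.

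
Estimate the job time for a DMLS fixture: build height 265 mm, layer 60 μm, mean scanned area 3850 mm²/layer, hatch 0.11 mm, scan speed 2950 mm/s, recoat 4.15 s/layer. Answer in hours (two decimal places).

19.65 hours

Number of layers: 265 / 0.06 → 4417 (rounded up).
Hatch length per layer = 3850 / 0.11 = 35000 mm.
Scan time per layer = 35000 / 2950 = 11.8644 s.
Per-layer time = 11.8644 + 4.15, so 16.0144 s.
Build time = 4417 × 16.0144 = 70735.6048 s = 19.65 hours.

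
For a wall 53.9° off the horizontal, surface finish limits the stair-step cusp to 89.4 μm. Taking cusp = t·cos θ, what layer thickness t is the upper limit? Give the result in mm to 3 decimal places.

Layer height = cusp / cos(53.9°) = 0.0894 / 0.5892 = 0.152 mm.

0.152 mm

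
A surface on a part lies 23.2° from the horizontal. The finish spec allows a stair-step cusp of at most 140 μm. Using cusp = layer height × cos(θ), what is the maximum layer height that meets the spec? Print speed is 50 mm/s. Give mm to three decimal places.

Layer height = cusp / cos(23.2°) = 0.14 / 0.9191 = 0.152 mm.

0.152 mm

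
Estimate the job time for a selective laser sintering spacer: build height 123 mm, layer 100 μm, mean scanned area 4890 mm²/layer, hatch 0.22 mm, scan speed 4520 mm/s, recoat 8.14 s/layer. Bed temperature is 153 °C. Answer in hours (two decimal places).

4.46 hours

Number of layers: 123 / 0.1 → 1230 (rounded up).
Hatch length per layer: 4890 / 0.22 → 22227.3 mm.
Per-layer scan time = 22227.3 / 4520 = 4.9175 s.
Layer cycle = 4.9175 + 8.14, so 13.0575 s.
Total: 1230 × 13.0575 s = 16060.725 s → 4.46 hours.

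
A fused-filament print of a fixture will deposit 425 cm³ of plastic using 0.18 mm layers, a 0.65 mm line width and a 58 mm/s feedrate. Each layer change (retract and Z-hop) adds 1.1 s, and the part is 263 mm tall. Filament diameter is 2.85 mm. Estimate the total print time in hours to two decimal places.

Extrusion cross-section = 0.18 × 0.65, so 0.117 mm².
Total extruded path = 425000/0.117 = 3632478.6 mm.
Print-move time = 3632478.6 / 58 = 62628.9 s.
Number of layers: 263 / 0.18 → 1462 (rounded up).
Layer-change overhead = 1462 × 1.1, so 1608.2 s.
Altogether 62628.9 + 1608.2 = 64237.1 s, i.e. 17.84 hours.

17.84 hours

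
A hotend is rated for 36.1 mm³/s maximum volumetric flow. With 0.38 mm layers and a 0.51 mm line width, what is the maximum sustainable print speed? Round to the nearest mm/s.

A = 0.38 × 0.51 = 0.1938 mm².
Max speed = 36.1 / 0.1938 = 186.27 ≈ 186 mm/s.

186 mm/s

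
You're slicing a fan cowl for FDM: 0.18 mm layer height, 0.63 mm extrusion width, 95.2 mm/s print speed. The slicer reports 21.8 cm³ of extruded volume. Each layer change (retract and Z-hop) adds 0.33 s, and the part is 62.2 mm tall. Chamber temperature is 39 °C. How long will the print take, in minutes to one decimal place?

35.6 minutes

Extrusion cross-section = 0.18 × 0.63 = 0.1134 mm².
Path length: 21800 mm³ / 0.1134 mm² → 192239.9 mm.
Time extruding: 192239.9 / 95.2 → 2019.3 s.
Layers = ⌈62.2/0.18⌉ = 346.
Non-print overhead = 346 × 0.33 = 114.18 s.
Altogether 2019.3 + 114.18 = 2133.48 s, i.e. 35.6 minutes.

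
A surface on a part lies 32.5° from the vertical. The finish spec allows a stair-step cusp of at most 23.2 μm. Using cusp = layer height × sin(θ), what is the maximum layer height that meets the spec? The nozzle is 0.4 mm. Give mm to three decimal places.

0.043 mm

Layer height = cusp / sin(32.5°) = 0.0232 / 0.5373 = 0.043 mm.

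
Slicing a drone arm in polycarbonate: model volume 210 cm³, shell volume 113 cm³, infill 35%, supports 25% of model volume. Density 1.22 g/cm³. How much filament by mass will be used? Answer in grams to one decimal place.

Interior volume = 210 − 113 = 97 cm³.
Deposited infill = 0.35 × 97, so 33.95 cm³.
Support = 0.25 × 210 = 52.5 cm³.
Total extruded: 113 + 33.95 + 52.5 → 199.45 cm³.
Mass = 199.45 × 1.22, so 243.329 g.

243.3 g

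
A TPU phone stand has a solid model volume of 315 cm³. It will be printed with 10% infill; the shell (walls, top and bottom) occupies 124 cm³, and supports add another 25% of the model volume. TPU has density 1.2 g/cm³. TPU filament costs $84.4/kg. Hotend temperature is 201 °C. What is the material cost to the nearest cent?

Volume inside the shell = 315 − 124, so 191 cm³.
Infill volume = 0.10 × 191 = 19.1 cm³.
Support = 0.25 × 315, so 78.75 cm³.
Deposited volume: 124 + 19.1 + 78.75 → 221.85 cm³.
Mass: 221.85 × 1.2 → 266.22 g.
Cost = 266.22 g / 1000 × $84.4/kg = $22.47.

$22.47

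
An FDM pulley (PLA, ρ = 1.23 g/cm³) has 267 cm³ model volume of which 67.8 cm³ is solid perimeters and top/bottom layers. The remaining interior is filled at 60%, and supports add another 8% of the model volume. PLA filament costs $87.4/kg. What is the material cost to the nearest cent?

$22.43

Interior volume = 267 − 67.8 = 199.2 cm³.
Deposited infill = 0.60 × 199.2 = 119.52 cm³.
Support = 0.08 × 267, so 21.36 cm³.
Total extruded = 67.8 + 119.52 + 21.36, so 208.68 cm³.
Mass = 208.68 × 1.23, so 256.6764 g.
At $87.4/kg: 256.6764/1000 × 87.4 = $22.43.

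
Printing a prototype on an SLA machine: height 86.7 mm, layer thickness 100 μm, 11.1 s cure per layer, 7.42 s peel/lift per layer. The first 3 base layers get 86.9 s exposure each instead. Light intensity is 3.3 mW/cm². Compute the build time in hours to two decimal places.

4.52 hours

Layer count = ceil(86.7 / 0.1) = 867.
Base layers: 3 × (86.9 + 7.42) → 282.96 s.
Remaining layers: 864 × (11.1 + 7.42) → 16001.28 s.
Sum: 282.96 + 16001.28 = 16284.24 s → 4.52 hours.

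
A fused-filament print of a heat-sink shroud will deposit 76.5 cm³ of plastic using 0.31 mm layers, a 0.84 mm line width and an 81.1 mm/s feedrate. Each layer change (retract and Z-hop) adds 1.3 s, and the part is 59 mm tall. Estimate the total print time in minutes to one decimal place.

Bead cross-section = 0.31 × 0.84, so 0.2604 mm².
Path length: 76500 mm³ / 0.2604 mm² → 293778.8 mm.
Extrusion time = 293778.8 / 81.1, so 3622.4 s.
Layers = ⌈59/0.31⌉ = 191.
Non-print overhead = 191 × 1.3, so 248.3 s.
Total = 3622.4 + 248.3 = 3870.7 s = 64.5 minutes.

64.5 minutes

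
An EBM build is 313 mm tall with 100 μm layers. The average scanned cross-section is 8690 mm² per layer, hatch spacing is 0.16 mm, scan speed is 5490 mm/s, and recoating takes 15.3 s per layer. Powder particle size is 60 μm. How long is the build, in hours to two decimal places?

21.90 hours

Number of layers: 313 / 0.1 → 3130 (rounded up).
Per-layer scan distance = 8690 / 0.16, so 54312.5 mm.
Per-layer scan time: 54312.5 / 5490 → 9.893 s.
Per-layer time = 9.893 + 15.3, so 25.193 s.
Total: 3130 × 25.193 s = 78854.09 s → 21.90 hours.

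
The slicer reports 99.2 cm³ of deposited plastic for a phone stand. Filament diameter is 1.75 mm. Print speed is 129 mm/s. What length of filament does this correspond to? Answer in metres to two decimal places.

41.24 m

Filament cross-section = π × (1.75/2)² = 2.4053 mm².
L = 99200 mm³ / 2.4053 mm² = 41242.26 mm, i.e. 41.24 m.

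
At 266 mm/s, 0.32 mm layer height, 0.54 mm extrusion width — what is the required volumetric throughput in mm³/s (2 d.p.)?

45.96

Bead cross-section: 0.32 × 0.54 → 0.1728 mm².
Q = v·A = 266 × 0.1728 = 45.96 mm³/s.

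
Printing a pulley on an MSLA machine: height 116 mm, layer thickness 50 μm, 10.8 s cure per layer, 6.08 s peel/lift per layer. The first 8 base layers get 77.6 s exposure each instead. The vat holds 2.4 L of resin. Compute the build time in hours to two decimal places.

Number of layers: 116 / 0.05 → 2320 (rounded up).
Bottom layers = 8 × (77.6 + 6.08), so 669.44 s.
Regular layers: 2312 × (10.8 + 6.08) → 39026.56 s.
Sum: 669.44 + 39026.56 = 39696 s → 11.03 hours.

11.03 hours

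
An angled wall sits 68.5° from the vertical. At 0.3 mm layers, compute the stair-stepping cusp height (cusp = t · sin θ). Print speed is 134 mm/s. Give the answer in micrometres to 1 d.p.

279.1 μm

sin(68.5°) = 0.9304, so cusp = 0.3 × 0.9304 = 0.27912 mm → 279.1 μm.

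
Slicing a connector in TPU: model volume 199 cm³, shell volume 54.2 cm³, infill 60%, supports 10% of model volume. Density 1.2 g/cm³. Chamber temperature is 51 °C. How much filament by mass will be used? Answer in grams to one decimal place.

Infill region: 199 − 54.2 → 144.8 cm³.
Deposited infill = 0.60 × 144.8, so 86.88 cm³.
Support = 0.10 × 199 = 19.9 cm³.
Total printed volume: 54.2 + 86.88 + 19.9 → 160.98 cm³.
Mass: 160.98 × 1.2 → 193.176 g.

193.2 g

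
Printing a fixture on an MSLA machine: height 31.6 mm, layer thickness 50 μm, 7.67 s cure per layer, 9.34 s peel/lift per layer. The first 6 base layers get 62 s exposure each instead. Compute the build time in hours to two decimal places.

Layer count = ceil(31.6 / 0.05) = 632.
Burn-in layers = 6 × (62 + 9.34) = 428.04 s.
Remaining layers = 626 × (7.67 + 9.34), so 10648.26 s.
Sum: 428.04 + 10648.26 = 11076.3 s → 3.08 hours.

3.08 hours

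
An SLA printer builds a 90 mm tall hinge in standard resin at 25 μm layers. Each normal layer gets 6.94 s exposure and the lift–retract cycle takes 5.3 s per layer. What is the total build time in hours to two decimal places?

12.24 hours

Layers = ⌈90/0.025⌉ = 3600.
Cycle time = 6.94 + 5.3, so 12.24 s.
Total = 3600 × 12.24 = 44064 s = 12.24 hours.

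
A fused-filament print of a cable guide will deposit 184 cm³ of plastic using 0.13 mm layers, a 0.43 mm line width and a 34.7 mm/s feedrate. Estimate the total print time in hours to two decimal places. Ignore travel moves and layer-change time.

26.35 hours

Line area = 0.13 × 0.43, so 0.0559 mm².
Path length: 184000 mm³ / 0.0559 mm² → 3291592.1 mm.
Extrusion time: 3291592.1 / 34.7 → 94858.6 s.
94858.6 s = 26.35 hours.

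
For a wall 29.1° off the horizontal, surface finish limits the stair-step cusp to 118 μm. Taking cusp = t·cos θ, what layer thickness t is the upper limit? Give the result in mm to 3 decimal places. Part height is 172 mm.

t = h_c / cos θ = 0.118 / 0.8738 = 0.135 mm.

0.135 mm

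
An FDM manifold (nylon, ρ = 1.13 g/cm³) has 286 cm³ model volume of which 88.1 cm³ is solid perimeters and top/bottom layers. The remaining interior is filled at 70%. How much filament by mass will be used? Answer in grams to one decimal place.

Interior volume = 286 − 88.1, so 197.9 cm³.
Infill volume: 0.70 × 197.9 → 138.53 cm³.
Deposited volume: 88.1 + 138.53 → 226.63 cm³.
Mass: 226.63 × 1.13 → 256.0919 g.

256.1 g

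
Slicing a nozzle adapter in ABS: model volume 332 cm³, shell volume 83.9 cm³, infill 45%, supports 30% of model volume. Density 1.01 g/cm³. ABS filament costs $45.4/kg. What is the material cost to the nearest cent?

Volume inside the shell: 332 − 83.9 → 248.1 cm³.
Deposited infill: 0.45 × 248.1 → 111.645 cm³.
Support = 0.30 × 332 = 99.6 cm³.
Deposited volume: 83.9 + 111.645 + 99.6 → 295.145 cm³.
Mass = 295.145 × 1.01, so 298.09645 g.
Cost = 298.09645 g / 1000 × $45.4/kg = $13.53.

$13.53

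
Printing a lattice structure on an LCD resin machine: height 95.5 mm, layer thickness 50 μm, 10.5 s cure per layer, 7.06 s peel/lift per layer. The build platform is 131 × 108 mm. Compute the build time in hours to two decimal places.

Number of layers: 95.5 / 0.05 → 1910 (rounded up).
Per-layer time: 10.5 + 7.06 → 17.56 s.
Total = 1910 × 17.56 = 33539.6 s = 9.32 hours.

9.32 hours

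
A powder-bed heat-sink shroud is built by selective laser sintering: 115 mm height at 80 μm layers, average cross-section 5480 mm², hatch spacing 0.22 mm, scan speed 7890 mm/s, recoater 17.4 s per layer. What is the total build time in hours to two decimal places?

Layer count = ceil(115 / 0.08) = 1438.
Per-layer scan distance = 5480 / 0.22, so 24909.1 mm.
Per-layer scan time = 24909.1 / 7890 = 3.157 s.
Time per layer = 3.157 + 17.4 = 20.557 s.
Build time = 1438 × 20.557 = 29560.966 s = 8.21 hours.

8.21 hours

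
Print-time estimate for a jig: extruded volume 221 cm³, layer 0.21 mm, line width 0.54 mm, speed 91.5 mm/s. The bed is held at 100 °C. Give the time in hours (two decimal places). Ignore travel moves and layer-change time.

5.92 hours

Bead cross-section: 0.21 × 0.54 → 0.1134 mm².
Path length: 221000 mm³ / 0.1134 mm² → 1948853.6 mm.
Time extruding: 1948853.6 / 91.5 → 21298.9 s.
In the requested units: 21298.9 s = 5.92 hours.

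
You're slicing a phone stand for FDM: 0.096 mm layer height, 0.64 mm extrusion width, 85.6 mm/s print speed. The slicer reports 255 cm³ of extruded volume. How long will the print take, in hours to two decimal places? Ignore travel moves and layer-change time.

Bead cross-section: 0.096 × 0.64 → 0.06144 mm².
Toolpath length = 255 cm³ / 0.06144 mm² = 255000 / 0.06144 = 4150390.6 mm.
Print-move time = 4150390.6 / 85.6 = 48485.9 s.
48485.9 s = 13.47 hours.

13.47 hours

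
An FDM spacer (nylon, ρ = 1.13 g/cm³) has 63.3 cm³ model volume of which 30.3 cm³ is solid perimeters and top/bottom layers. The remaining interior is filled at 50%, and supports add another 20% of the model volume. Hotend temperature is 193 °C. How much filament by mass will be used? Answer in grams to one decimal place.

67.2 g

Volume inside the shell = 63.3 − 30.3, so 33 cm³.
Infill volume = 0.50 × 33, so 16.5 cm³.
Support = 0.20 × 63.3 = 12.66 cm³.
Deposited volume = 30.3 + 16.5 + 12.66 = 59.46 cm³.
Mass = 59.46 × 1.13 = 67.1898 g.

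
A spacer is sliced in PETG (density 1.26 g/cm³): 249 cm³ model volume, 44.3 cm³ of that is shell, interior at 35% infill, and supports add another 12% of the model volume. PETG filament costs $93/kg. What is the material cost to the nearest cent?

Interior volume = 249 − 44.3 = 204.7 cm³.
Infill volume = 0.35 × 204.7, so 71.645 cm³.
Support = 0.12 × 249 = 29.88 cm³.
Deposited volume = 44.3 + 71.645 + 29.88 = 145.825 cm³.
Mass = 145.825 × 1.26 = 183.7395 g.
Cost = 183.7395 g / 1000 × $93/kg = $17.09.

$17.09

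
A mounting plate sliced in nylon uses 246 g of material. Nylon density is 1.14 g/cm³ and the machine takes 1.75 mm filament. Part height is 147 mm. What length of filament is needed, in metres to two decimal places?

Extruded volume: 246/1.14 = 215.7895 cm³ (215789.5 mm³).
Cross-section of 1.75 mm filament: π·(1.75/2)² = 2.4053 mm².
L = V/A = 215789.5/2.4053 = 89714.17 mm → 89.71 m.

89.71 m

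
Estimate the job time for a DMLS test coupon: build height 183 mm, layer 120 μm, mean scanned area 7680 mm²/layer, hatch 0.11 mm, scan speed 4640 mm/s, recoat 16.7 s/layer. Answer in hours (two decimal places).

13.45 hours

Layers = ⌈183/0.12⌉ = 1525.
Hatch length per layer = 7680 / 0.11, so 69818.2 mm.
Scan time per layer = 69818.2 / 4640 = 15.047 s.
Time per layer = 15.047 + 16.7, so 31.747 s.
Total: 1525 × 31.747 s = 48414.175 s → 13.45 hours.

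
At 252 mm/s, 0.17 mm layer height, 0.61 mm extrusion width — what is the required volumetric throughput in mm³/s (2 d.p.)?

26.13

A = 0.17 × 0.61, so 0.1037 mm².
Q = v·A = 252 × 0.1037 = 26.13 mm³/s.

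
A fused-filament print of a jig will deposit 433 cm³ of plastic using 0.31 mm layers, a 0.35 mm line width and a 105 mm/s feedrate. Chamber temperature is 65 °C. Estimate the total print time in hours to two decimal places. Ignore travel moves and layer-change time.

10.56 hours

Bead cross-section = 0.31 × 0.35 = 0.1085 mm².
Path length: 433000 mm³ / 0.1085 mm² → 3990783.4 mm.
Extrusion time = 3990783.4 / 105, so 38007.5 s.
That's 38007.5 s → 10.56 hours.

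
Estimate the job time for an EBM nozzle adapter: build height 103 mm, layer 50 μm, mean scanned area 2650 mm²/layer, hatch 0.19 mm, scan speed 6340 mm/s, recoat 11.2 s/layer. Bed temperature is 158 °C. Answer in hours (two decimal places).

Number of layers: 103 / 0.05 → 2060 (rounded up).
Scan path per layer = 2650 / 0.19 = 13947.4 mm.
Beam time per layer = 13947.4 / 6340, so 2.1999 s.
Per-layer time = 2.1999 + 11.2 = 13.3999 s.
Build time = 2060 × 13.3999 = 27603.794 s = 7.67 hours.

7.67 hours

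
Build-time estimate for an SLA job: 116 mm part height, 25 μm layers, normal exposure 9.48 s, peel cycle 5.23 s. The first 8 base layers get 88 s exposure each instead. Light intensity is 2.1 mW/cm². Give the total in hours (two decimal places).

19.13 hours

Layers = ⌈116/0.025⌉ = 4640.
Base layers = 8 × (88 + 5.23) = 745.84 s.
Remaining layers = 4632 × (9.48 + 5.23) = 68136.72 s.
Sum: 745.84 + 68136.72 = 68882.56 s → 19.13 hours.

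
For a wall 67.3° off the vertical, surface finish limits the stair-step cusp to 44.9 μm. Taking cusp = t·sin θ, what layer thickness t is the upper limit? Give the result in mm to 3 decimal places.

t = h_c / sin θ = 0.0449 / 0.9225 = 0.049 mm.

0.049 mm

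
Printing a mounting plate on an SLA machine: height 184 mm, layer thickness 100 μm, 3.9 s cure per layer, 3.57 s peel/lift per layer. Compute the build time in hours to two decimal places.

3.82 hours

Layer count = ceil(184 / 0.1) = 1840.
Each layer takes = 3.9 + 3.57, so 7.47 s.
Total = 1840 × 7.47 = 13744.8 s = 3.82 hours.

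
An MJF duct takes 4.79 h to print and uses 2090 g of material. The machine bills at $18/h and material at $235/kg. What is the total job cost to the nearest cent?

Time charge = 18 × 4.79, so $86.22.
Material cost = 235 × 2090/1000 = $491.15.
Job cost: 86.22 + 491.15 = $577.37.

$577.37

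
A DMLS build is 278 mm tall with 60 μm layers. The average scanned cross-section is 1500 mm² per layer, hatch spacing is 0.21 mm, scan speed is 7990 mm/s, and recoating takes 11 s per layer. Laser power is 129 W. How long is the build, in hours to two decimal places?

15.31 hours

Layer count = ceil(278 / 0.06) = 4634.
Hatch length per layer = 1500 / 0.21 = 7142.9 mm.
Laser time per layer = 7142.9 / 7990, so 0.894 s.
Layer cycle: 0.894 + 11 → 11.894 s.
4634 layers × 11.894 s/layer = 55116.796 s, i.e. 15.31 hours.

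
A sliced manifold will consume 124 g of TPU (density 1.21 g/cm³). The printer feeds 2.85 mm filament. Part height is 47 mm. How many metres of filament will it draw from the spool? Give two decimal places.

16.06 m

Volume = 124 g / 1.21 g·cm⁻³ = 102.4793 cm³ = 102479.3 mm³.
Filament cross-section = π × (2.85/2)² = 6.3794 mm².
Length = 102479.3 / 6.3794 = 16064.1 mm = 16.06 m.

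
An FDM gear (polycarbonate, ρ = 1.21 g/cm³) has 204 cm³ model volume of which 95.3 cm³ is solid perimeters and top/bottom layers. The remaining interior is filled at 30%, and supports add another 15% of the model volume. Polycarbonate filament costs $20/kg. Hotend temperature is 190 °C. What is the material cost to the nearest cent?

$3.84

Volume inside the shell: 204 − 95.3 → 108.7 cm³.
Infill volume: 0.30 × 108.7 → 32.61 cm³.
Support: 0.15 × 204 → 30.6 cm³.
Deposited volume = 95.3 + 32.61 + 30.6 = 158.51 cm³.
Mass: 158.51 × 1.21 → 191.7971 g.
Cost = 191.7971 g / 1000 × $20/kg = $3.84.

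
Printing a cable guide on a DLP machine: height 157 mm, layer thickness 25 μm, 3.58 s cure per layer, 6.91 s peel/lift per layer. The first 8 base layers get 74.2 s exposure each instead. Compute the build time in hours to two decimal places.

18.46 hours

Layers = ⌈157/0.025⌉ = 6280.
Burn-in layers = 8 × (74.2 + 6.91) = 648.88 s.
Regular layers: 6272 × (3.58 + 6.91) → 65793.28 s.
Total = 648.88 + 65793.28 = 66442.16 s = 18.46 hours.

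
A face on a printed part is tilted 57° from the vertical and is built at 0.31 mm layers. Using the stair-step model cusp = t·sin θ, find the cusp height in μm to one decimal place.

sin(57°) = 0.8387, so cusp = 0.31 × 0.8387 = 0.259997 mm → 260.0 μm.

260.0 μm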